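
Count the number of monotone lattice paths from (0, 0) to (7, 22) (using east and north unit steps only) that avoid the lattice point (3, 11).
Number of paths = 1063920

Total paths from (0, 0) to (7, 22): C(29, 7) = 1560780. Paths through (3, 11): (paths (0, 0) → (3, 11)) × (paths (3, 11) → (7, 22)) = C(14, 3) · C(15, 4) = 364 · 1365 = 496860. Avoidance count = 1560780 − 496860 = 1063920.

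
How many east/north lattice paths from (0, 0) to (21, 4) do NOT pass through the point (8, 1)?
Number of paths = 7610

Total paths from (0, 0) to (21, 4): C(25, 21) = 12650. Paths through (8, 1): (paths (0, 0) → (8, 1)) × (paths (8, 1) → (21, 4)) = C(9, 8) · C(16, 13) = 9 · 560 = 5040. Avoidance count = 12650 − 5040 = 7610.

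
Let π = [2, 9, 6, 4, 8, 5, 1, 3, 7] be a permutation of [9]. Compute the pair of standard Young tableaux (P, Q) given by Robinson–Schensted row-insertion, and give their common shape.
P = [1, 3, 5, 7] / [2, 4] / [6, 8] / [9];  Q = [1, 2, 5, 9] / [3, 6] / [4, 8] / [7];  common shape = (4, 2, 2, 1)

Row-insert the values π_1, π_2, … into P one at a time, bumping the leftmost entry strictly greater than the inserted value down to the next row. The recording tableau Q records, in position (i, j), the step at which that cell was added to P.
  Insert 2 (step 1): P = [2];  Q = [1]
  Insert 9 (step 2): P = [2, 9];  Q = [1, 2]
  Insert 6 (step 3): P = [2, 6] / [9];  Q = [1, 2] / [3]
  Insert 4 (step 4): P = [2, 4] / [6] / [9];  Q = [1, 2] / [3] / [4]
  Insert 8 (step 5): P = [2, 4, 8] / [6] / [9];  Q = [1, 2, 5] / [3] / [4]
  Insert 5 (step 6): P = [2, 4, 5] / [6, 8] / [9];  Q = [1, 2, 5] / [3, 6] / [4]
  Insert 1 (step 7): P = [1, 4, 5] / [2, 8] / [6] / [9];  Q = [1, 2, 5] / [3, 6] / [4] / [7]
  Insert 3 (step 8): P = [1, 3, 5] / [2, 4] / [6, 8] / [9];  Q = [1, 2, 5] / [3, 6] / [4, 8] / [7]
  Insert 7 (step 9): P = [1, 3, 5, 7] / [2, 4] / [6, 8] / [9];  Q = [1, 2, 5, 9] / [3, 6] / [4, 8] / [7]
Final shape: (4, 2, 2, 1).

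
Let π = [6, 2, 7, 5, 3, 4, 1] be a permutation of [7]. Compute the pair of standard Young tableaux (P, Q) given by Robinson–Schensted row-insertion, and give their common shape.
P = [1, 3, 4] / [2, 7] / [5] / [6];  Q = [1, 3, 6] / [2, 4] / [5] / [7];  common shape = (3, 2, 1, 1)

Row-insert the values π_1, π_2, … into P one at a time, bumping the leftmost entry strictly greater than the inserted value down to the next row. The recording tableau Q records, in position (i, j), the step at which that cell was added to P.
  Insert 6 (step 1): P = [6];  Q = [1]
  Insert 2 (step 2): P = [2] / [6];  Q = [1] / [2]
  Insert 7 (step 3): P = [2, 7] / [6];  Q = [1, 3] / [2]
  Insert 5 (step 4): P = [2, 5] / [6, 7];  Q = [1, 3] / [2, 4]
  Insert 3 (step 5): P = [2, 3] / [5, 7] / [6];  Q = [1, 3] / [2, 4] / [5]
  Insert 4 (step 6): P = [2, 3, 4] / [5, 7] / [6];  Q = [1, 3, 6] / [2, 4] / [5]
  Insert 1 (step 7): P = [1, 3, 4] / [2, 7] / [5] / [6];  Q = [1, 3, 6] / [2, 4] / [5] / [7]
Final shape: (3, 2, 1, 1).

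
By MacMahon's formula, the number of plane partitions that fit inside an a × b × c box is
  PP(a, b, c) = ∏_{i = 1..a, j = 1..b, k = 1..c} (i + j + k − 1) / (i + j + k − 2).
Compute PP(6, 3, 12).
PP(6, 3, 12) = 99604982880

Evaluate the triple product over i = 1..6, j = 1..3, k = 1..12. The factors are (2/1) · (3/2) · (4/3) · (5/4) · (6/5) · (7/6) · (8/7) · (9/8) · … (216 factors total). The numerators and denominators telescope so the product is an integer; carrying out the multiplication exactly gives PP(6, 3, 12) = 99604982880.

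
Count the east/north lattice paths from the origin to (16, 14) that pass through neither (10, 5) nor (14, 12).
Number of paths = 78392400

Inclusion–exclusion. Total paths: C(30, 16) = 145422675. Through P₁: C(15, 10)·C(15, 6) = 15030015. Through P₂: C(26, 14)·C(4, 2) = 57946200. Since P₁ is strictly southwest of P₂, a monotone path through both must visit P₁ then P₂; paths through both = C(15, 10)·C(11, 4)·C(4, 2) = 5945940. Avoid both = 145422675 − 15030015 − 57946200 + 5945940 = 78392400.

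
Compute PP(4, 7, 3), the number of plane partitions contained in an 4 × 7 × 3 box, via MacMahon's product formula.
PP(4, 7, 3) = 1557270

Evaluate the triple product over i = 1..4, j = 1..7, k = 1..3. The factors are (2/1) · (3/2) · (4/3) · (3/2) · (4/3) · (5/4) · (4/3) · (5/4) · … (84 factors total). The numerators and denominators telescope so the product is an integer; carrying out the multiplication exactly gives PP(4, 7, 3) = 1557270.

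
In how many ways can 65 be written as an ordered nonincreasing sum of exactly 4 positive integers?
p(65, 4 parts) = 1991

Partitions of n into exactly k parts are in bijection with partitions of n − k into at most k parts (subtract 1 from each part). So p(65, exactly 4) = p(61, parts ≤ 4). Computing via the recurrence p(m, j) = p(m, j−1) + p(m−j, j) gives 1991.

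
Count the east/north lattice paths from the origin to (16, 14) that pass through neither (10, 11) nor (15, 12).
Number of paths = 69991839

Inclusion–exclusion. Total paths: C(30, 16) = 145422675. Through P₁: C(21, 10)·C(9, 6) = 29628144. Through P₂: C(27, 15)·C(3, 1) = 52151580. Since P₁ is strictly southwest of P₂, a monotone path through both must visit P₁ then P₂; paths through both = C(21, 10)·C(6, 5)·C(3, 1) = 6348888. Avoid both = 145422675 − 29628144 − 52151580 + 6348888 = 69991839.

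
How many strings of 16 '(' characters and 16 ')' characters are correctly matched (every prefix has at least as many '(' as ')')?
C_16 = 35357670

These balanced parentheses are counted by the Catalan number C_n = (1/(n + 1)) · C(2n, n). For n = 16: C_16 = (1/17) · C(32, 16) = 601080390/17 = 35357670.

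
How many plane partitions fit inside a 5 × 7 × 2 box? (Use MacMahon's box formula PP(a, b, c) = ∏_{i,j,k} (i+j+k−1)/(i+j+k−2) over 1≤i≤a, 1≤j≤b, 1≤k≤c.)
PP(5, 7, 2) = 169884

Evaluate the triple product over i = 1..5, j = 1..7, k = 1..2. The factors are (2/1) · (3/2) · (3/2) · (4/3) · (4/3) · (5/4) · (5/4) · (6/5) · … (70 factors total). The numerators and denominators telescope so the product is an integer; carrying out the multiplication exactly gives PP(5, 7, 2) = 169884.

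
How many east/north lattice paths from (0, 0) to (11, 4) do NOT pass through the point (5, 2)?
Number of paths = 777

Total paths from (0, 0) to (11, 4): C(15, 11) = 1365. Paths through (5, 2): (paths (0, 0) → (5, 2)) × (paths (5, 2) → (11, 4)) = C(7, 5) · C(8, 6) = 21 · 28 = 588. Avoidance count = 1365 − 588 = 777.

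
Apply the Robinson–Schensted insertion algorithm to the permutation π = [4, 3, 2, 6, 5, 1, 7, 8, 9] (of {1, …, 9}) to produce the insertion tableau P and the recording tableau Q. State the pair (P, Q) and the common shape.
P = [1, 5, 7, 8, 9] / [2, 6] / [3] / [4];  Q = [1, 4, 7, 8, 9] / [2, 5] / [3] / [6];  common shape = (5, 2, 1, 1)

Row-insert the values π_1, π_2, … into P one at a time, bumping the leftmost entry strictly greater than the inserted value down to the next row. The recording tableau Q records, in position (i, j), the step at which that cell was added to P.
  Insert 4 (step 1): P = [4];  Q = [1]
  Insert 3 (step 2): P = [3] / [4];  Q = [1] / [2]
  Insert 2 (step 3): P = [2] / [3] / [4];  Q = [1] / [2] / [3]
  Insert 6 (step 4): P = [2, 6] / [3] / [4];  Q = [1, 4] / [2] / [3]
  Insert 5 (step 5): P = [2, 5] / [3, 6] / [4];  Q = [1, 4] / [2, 5] / [3]
  Insert 1 (step 6): P = [1, 5] / [2, 6] / [3] / [4];  Q = [1, 4] / [2, 5] / [3] / [6]
  Insert 7 (step 7): P = [1, 5, 7] / [2, 6] / [3] / [4];  Q = [1, 4, 7] / [2, 5] / [3] / [6]
  Insert 8 (step 8): P = [1, 5, 7, 8] / [2, 6] / [3] / [4];  Q = [1, 4, 7, 8] / [2, 5] / [3] / [6]
  Insert 9 (step 9): P = [1, 5, 7, 8, 9] / [2, 6] / [3] / [4];  Q = [1, 4, 7, 8, 9] / [2, 5] / [3] / [6]
Final shape: (5, 2, 1, 1).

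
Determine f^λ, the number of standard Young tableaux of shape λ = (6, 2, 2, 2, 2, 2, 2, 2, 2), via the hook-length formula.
# SYT of shape (6, 2, 2, 2, 2, 2, 2, 2, 2) = 17587350

Hook-length formula: f^λ = n! / Π hook(c), product over all cells c of the Young diagram. For λ = (6, 2, 2, 2, 2, 2, 2, 2, 2), n = 22 boxes. Hook lengths by row (left-to-right, top-to-bottom): [14, 13, 4, 3, 2, 1]; [9, 8]; [8, 7]; [7, 6]; [6, 5]; [5, 4]; [4, 3]; [3, 2]; [2, 1]. Product of hooks = 63909612748800. So f^λ = 22! / 63909612748800 = 1124000727777607680000 / 63909612748800 = 17587350.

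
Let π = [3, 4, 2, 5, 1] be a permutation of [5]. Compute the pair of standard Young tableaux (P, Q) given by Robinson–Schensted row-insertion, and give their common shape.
P = [1, 4, 5] / [2] / [3];  Q = [1, 2, 4] / [3] / [5];  common shape = (3, 1, 1)

Row-insert the values π_1, π_2, … into P one at a time, bumping the leftmost entry strictly greater than the inserted value down to the next row. The recording tableau Q records, in position (i, j), the step at which that cell was added to P.
  Insert 3 (step 1): P = [3];  Q = [1]
  Insert 4 (step 2): P = [3, 4];  Q = [1, 2]
  Insert 2 (step 3): P = [2, 4] / [3];  Q = [1, 2] / [3]
  Insert 5 (step 4): P = [2, 4, 5] / [3];  Q = [1, 2, 4] / [3]
  Insert 1 (step 5): P = [1, 4, 5] / [2] / [3];  Q = [1, 2, 4] / [3] / [5]
Final shape: (3, 1, 1).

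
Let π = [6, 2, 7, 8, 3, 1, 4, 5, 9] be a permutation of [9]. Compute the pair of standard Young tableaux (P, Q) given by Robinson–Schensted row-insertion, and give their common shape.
P = [1, 3, 4, 5, 9] / [2, 7, 8] / [6];  Q = [1, 3, 4, 8, 9] / [2, 5, 7] / [6];  common shape = (5, 3, 1)

Row-insert the values π_1, π_2, … into P one at a time, bumping the leftmost entry strictly greater than the inserted value down to the next row. The recording tableau Q records, in position (i, j), the step at which that cell was added to P.
  Insert 6 (step 1): P = [6];  Q = [1]
  Insert 2 (step 2): P = [2] / [6];  Q = [1] / [2]
  Insert 7 (step 3): P = [2, 7] / [6];  Q = [1, 3] / [2]
  Insert 8 (step 4): P = [2, 7, 8] / [6];  Q = [1, 3, 4] / [2]
  Insert 3 (step 5): P = [2, 3, 8] / [6, 7];  Q = [1, 3, 4] / [2, 5]
  Insert 1 (step 6): P = [1, 3, 8] / [2, 7] / [6];  Q = [1, 3, 4] / [2, 5] / [6]
  Insert 4 (step 7): P = [1, 3, 4] / [2, 7, 8] / [6];  Q = [1, 3, 4] / [2, 5, 7] / [6]
  Insert 5 (step 8): P = [1, 3, 4, 5] / [2, 7, 8] / [6];  Q = [1, 3, 4, 8] / [2, 5, 7] / [6]
  Insert 9 (step 9): P = [1, 3, 4, 5, 9] / [2, 7, 8] / [6];  Q = [1, 3, 4, 8, 9] / [2, 5, 7] / [6]
Final shape: (5, 3, 1).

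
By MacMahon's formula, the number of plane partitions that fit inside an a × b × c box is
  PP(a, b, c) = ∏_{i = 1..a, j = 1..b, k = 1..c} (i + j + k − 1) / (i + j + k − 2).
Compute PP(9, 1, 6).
PP(9, 1, 6) = 5005

Evaluate the triple product over i = 1..9, j = 1..1, k = 1..6. The factors are (2/1) · (3/2) · (4/3) · (5/4) · (6/5) · (7/6) · (3/2) · (4/3) · … (54 factors total). The numerators and denominators telescope so the product is an integer; carrying out the multiplication exactly gives PP(9, 1, 6) = 5005.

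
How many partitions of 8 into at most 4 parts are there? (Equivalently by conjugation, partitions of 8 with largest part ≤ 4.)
p(8, parts ≤ 4) = 15

Partitions of 8 with all parts ≤ 4: 4+4, 4+3+1, 4+2+2, 4+2+1+1, 4+1+1+1+1, 3+3+2, 3+3+1+1, 3+2+2+1, 3+2+1+1+1, 3+1+1+1+1+1, 2+2+2+2, 2+2+2+1+1, 2+2+1+1+1+1, 2+1+1+1+1+1+1, 1+1+1+1+1+1+1+1. Count = 15.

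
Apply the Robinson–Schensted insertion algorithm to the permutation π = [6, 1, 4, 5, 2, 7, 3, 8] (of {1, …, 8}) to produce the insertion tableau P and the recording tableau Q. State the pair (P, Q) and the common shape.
P = [1, 2, 3, 7, 8] / [4, 5] / [6];  Q = [1, 3, 4, 6, 8] / [2, 7] / [5];  common shape = (5, 2, 1)

Row-insert the values π_1, π_2, … into P one at a time, bumping the leftmost entry strictly greater than the inserted value down to the next row. The recording tableau Q records, in position (i, j), the step at which that cell was added to P.
  Insert 6 (step 1): P = [6];  Q = [1]
  Insert 1 (step 2): P = [1] / [6];  Q = [1] / [2]
  Insert 4 (step 3): P = [1, 4] / [6];  Q = [1, 3] / [2]
  Insert 5 (step 4): P = [1, 4, 5] / [6];  Q = [1, 3, 4] / [2]
  Insert 2 (step 5): P = [1, 2, 5] / [4] / [6];  Q = [1, 3, 4] / [2] / [5]
  Insert 7 (step 6): P = [1, 2, 5, 7] / [4] / [6];  Q = [1, 3, 4, 6] / [2] / [5]
  Insert 3 (step 7): P = [1, 2, 3, 7] / [4, 5] / [6];  Q = [1, 3, 4, 6] / [2, 7] / [5]
  Insert 8 (step 8): P = [1, 2, 3, 7, 8] / [4, 5] / [6];  Q = [1, 3, 4, 6, 8] / [2, 7] / [5]
Final shape: (5, 2, 1).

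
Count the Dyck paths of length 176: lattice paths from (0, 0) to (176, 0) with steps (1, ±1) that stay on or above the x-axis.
C_88 = 64633260585762914370496637486146181462681535261000

These Dyck paths are counted by the Catalan number C_n = (1/(n + 1)) · C(2n, n). For n = 88: C_88 = (1/89) · C(176, 88) = 5752360192132899378974200736267010150178656638229000/89 = 64633260585762914370496637486146181462681535261000.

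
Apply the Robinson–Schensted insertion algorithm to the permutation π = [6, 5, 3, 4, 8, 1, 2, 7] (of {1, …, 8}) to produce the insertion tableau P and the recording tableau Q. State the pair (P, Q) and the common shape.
P = [1, 2, 7] / [3, 4, 8] / [5] / [6];  Q = [1, 4, 5] / [2, 7, 8] / [3] / [6];  common shape = (3, 3, 1, 1)

Row-insert the values π_1, π_2, … into P one at a time, bumping the leftmost entry strictly greater than the inserted value down to the next row. The recording tableau Q records, in position (i, j), the step at which that cell was added to P.
  Insert 6 (step 1): P = [6];  Q = [1]
  Insert 5 (step 2): P = [5] / [6];  Q = [1] / [2]
  Insert 3 (step 3): P = [3] / [5] / [6];  Q = [1] / [2] / [3]
  Insert 4 (step 4): P = [3, 4] / [5] / [6];  Q = [1, 4] / [2] / [3]
  Insert 8 (step 5): P = [3, 4, 8] / [5] / [6];  Q = [1, 4, 5] / [2] / [3]
  Insert 1 (step 6): P = [1, 4, 8] / [3] / [5] / [6];  Q = [1, 4, 5] / [2] / [3] / [6]
  Insert 2 (step 7): P = [1, 2, 8] / [3, 4] / [5] / [6];  Q = [1, 4, 5] / [2, 7] / [3] / [6]
  Insert 7 (step 8): P = [1, 2, 7] / [3, 4, 8] / [5] / [6];  Q = [1, 4, 5] / [2, 7, 8] / [3] / [6]
Final shape: (3, 3, 1, 1).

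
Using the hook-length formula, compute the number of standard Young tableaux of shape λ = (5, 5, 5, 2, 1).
# SYT of shape (5, 5, 5, 2, 1) = 2333760

Hook-length formula: f^λ = n! / Π hook(c), product over all cells c of the Young diagram. For λ = (5, 5, 5, 2, 1), n = 18 boxes. Hook lengths by row (left-to-right, top-to-bottom): [9, 7, 5, 4, 3]; [8, 6, 4, 3, 2]; [7, 5, 3, 2, 1]; [3, 1]; [1]. Product of hooks = 2743372800. So f^λ = 18! / 2743372800 = 6402373705728000 / 2743372800 = 2333760.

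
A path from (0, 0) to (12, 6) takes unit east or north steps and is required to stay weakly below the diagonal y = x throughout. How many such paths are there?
Number of paths = 9996

By the reflection principle (André's argument), the number of monotone paths to (12, 6) with n ≤ m that never go above y = x is C(18, 12) − C(18, 13) = 18564 − 8568 = 9996.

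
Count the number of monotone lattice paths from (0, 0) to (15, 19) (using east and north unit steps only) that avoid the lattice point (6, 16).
Number of paths = 1839552660

Total paths from (0, 0) to (15, 19): C(34, 15) = 1855967520. Paths through (6, 16): (paths (0, 0) → (6, 16)) × (paths (6, 16) → (15, 19)) = C(22, 6) · C(12, 9) = 74613 · 220 = 16414860. Avoidance count = 1855967520 − 16414860 = 1839552660.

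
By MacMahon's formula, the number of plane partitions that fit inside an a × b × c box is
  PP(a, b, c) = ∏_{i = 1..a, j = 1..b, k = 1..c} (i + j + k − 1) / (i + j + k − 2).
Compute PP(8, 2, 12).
PP(8, 2, 12) = 2848181700

Evaluate the triple product over i = 1..8, j = 1..2, k = 1..12. The factors are (2/1) · (3/2) · (4/3) · (5/4) · (6/5) · (7/6) · (8/7) · (9/8) · … (192 factors total). The numerators and denominators telescope so the product is an integer; carrying out the multiplication exactly gives PP(8, 2, 12) = 2848181700.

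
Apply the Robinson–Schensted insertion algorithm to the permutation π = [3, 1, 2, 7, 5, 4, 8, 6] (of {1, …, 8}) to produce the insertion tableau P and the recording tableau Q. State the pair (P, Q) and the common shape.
P = [1, 2, 4, 6] / [3, 5, 8] / [7];  Q = [1, 3, 4, 7] / [2, 5, 8] / [6];  common shape = (4, 3, 1)

Row-insert the values π_1, π_2, … into P one at a time, bumping the leftmost entry strictly greater than the inserted value down to the next row. The recording tableau Q records, in position (i, j), the step at which that cell was added to P.
  Insert 3 (step 1): P = [3];  Q = [1]
  Insert 1 (step 2): P = [1] / [3];  Q = [1] / [2]
  Insert 2 (step 3): P = [1, 2] / [3];  Q = [1, 3] / [2]
  Insert 7 (step 4): P = [1, 2, 7] / [3];  Q = [1, 3, 4] / [2]
  Insert 5 (step 5): P = [1, 2, 5] / [3, 7];  Q = [1, 3, 4] / [2, 5]
  Insert 4 (step 6): P = [1, 2, 4] / [3, 5] / [7];  Q = [1, 3, 4] / [2, 5] / [6]
  Insert 8 (step 7): P = [1, 2, 4, 8] / [3, 5] / [7];  Q = [1, 3, 4, 7] / [2, 5] / [6]
  Insert 6 (step 8): P = [1, 2, 4, 6] / [3, 5, 8] / [7];  Q = [1, 3, 4, 7] / [2, 5, 8] / [6]
Final shape: (4, 3, 1).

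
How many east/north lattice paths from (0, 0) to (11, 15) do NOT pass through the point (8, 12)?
Number of paths = 5206760

Total paths from (0, 0) to (11, 15): C(26, 11) = 7726160. Paths through (8, 12): (paths (0, 0) → (8, 12)) × (paths (8, 12) → (11, 15)) = C(20, 8) · C(6, 3) = 125970 · 20 = 2519400. Avoidance count = 7726160 − 2519400 = 5206760.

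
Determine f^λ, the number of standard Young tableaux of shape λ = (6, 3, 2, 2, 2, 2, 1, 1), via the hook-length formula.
# SYT of shape (6, 3, 2, 2, 2, 2, 1, 1) = 14325696

Hook-length formula: f^λ = n! / Π hook(c), product over all cells c of the Young diagram. For λ = (6, 3, 2, 2, 2, 2, 1, 1), n = 19 boxes. Hook lengths by row (left-to-right, top-to-bottom): [13, 10, 5, 3, 2, 1]; [9, 6, 1]; [7, 4]; [6, 3]; [5, 2]; [4, 1]; [2]; [1]. Product of hooks = 8491392000. So f^λ = 19! / 8491392000 = 121645100408832000 / 8491392000 = 14325696.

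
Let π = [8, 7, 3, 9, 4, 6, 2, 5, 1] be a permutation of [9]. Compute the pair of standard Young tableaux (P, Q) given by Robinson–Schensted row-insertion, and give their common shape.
P = [1, 4, 5] / [2, 6] / [3, 9] / [7] / [8];  Q = [1, 4, 6] / [2, 5] / [3, 8] / [7] / [9];  common shape = (3, 2, 2, 1, 1)

Row-insert the values π_1, π_2, … into P one at a time, bumping the leftmost entry strictly greater than the inserted value down to the next row. The recording tableau Q records, in position (i, j), the step at which that cell was added to P.
  Insert 8 (step 1): P = [8];  Q = [1]
  Insert 7 (step 2): P = [7] / [8];  Q = [1] / [2]
  Insert 3 (step 3): P = [3] / [7] / [8];  Q = [1] / [2] / [3]
  Insert 9 (step 4): P = [3, 9] / [7] / [8];  Q = [1, 4] / [2] / [3]
  Insert 4 (step 5): P = [3, 4] / [7, 9] / [8];  Q = [1, 4] / [2, 5] / [3]
  Insert 6 (step 6): P = [3, 4, 6] / [7, 9] / [8];  Q = [1, 4, 6] / [2, 5] / [3]
  Insert 2 (step 7): P = [2, 4, 6] / [3, 9] / [7] / [8];  Q = [1, 4, 6] / [2, 5] / [3] / [7]
  Insert 5 (step 8): P = [2, 4, 5] / [3, 6] / [7, 9] / [8];  Q = [1, 4, 6] / [2, 5] / [3, 8] / [7]
  Insert 1 (step 9): P = [1, 4, 5] / [2, 6] / [3, 9] / [7] / [8];  Q = [1, 4, 6] / [2, 5] / [3, 8] / [7] / [9]
Final shape: (3, 2, 2, 1, 1).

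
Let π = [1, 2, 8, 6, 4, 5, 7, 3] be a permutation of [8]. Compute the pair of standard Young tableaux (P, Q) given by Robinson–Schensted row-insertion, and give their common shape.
P = [1, 2, 3, 5, 7] / [4] / [6] / [8];  Q = [1, 2, 3, 6, 7] / [4] / [5] / [8];  common shape = (5, 1, 1, 1)

Row-insert the values π_1, π_2, … into P one at a time, bumping the leftmost entry strictly greater than the inserted value down to the next row. The recording tableau Q records, in position (i, j), the step at which that cell was added to P.
  Insert 1 (step 1): P = [1];  Q = [1]
  Insert 2 (step 2): P = [1, 2];  Q = [1, 2]
  Insert 8 (step 3): P = [1, 2, 8];  Q = [1, 2, 3]
  Insert 6 (step 4): P = [1, 2, 6] / [8];  Q = [1, 2, 3] / [4]
  Insert 4 (step 5): P = [1, 2, 4] / [6] / [8];  Q = [1, 2, 3] / [4] / [5]
  Insert 5 (step 6): P = [1, 2, 4, 5] / [6] / [8];  Q = [1, 2, 3, 6] / [4] / [5]
  Insert 7 (step 7): P = [1, 2, 4, 5, 7] / [6] / [8];  Q = [1, 2, 3, 6, 7] / [4] / [5]
  Insert 3 (step 8): P = [1, 2, 3, 5, 7] / [4] / [6] / [8];  Q = [1, 2, 3, 6, 7] / [4] / [5] / [8]
Final shape: (5, 1, 1, 1).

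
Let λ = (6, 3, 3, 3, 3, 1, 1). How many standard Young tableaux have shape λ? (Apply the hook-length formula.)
# SYT of shape (6, 3, 3, 3, 3, 1, 1) = 48498450

Hook-length formula: f^λ = n! / Π hook(c), product over all cells c of the Young diagram. For λ = (6, 3, 3, 3, 3, 1, 1), n = 20 boxes. Hook lengths by row (left-to-right, top-to-bottom): [12, 9, 8, 3, 2, 1]; [8, 5, 4]; [7, 4, 3]; [6, 3, 2]; [5, 2, 1]; [2]; [1]. Product of hooks = 50164531200. So f^λ = 20! / 50164531200 = 2432902008176640000 / 50164531200 = 48498450.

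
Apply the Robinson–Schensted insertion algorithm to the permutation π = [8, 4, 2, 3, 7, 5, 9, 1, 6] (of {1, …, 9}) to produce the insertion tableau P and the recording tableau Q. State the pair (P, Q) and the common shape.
P = [1, 3, 5, 6] / [2, 7, 9] / [4] / [8];  Q = [1, 4, 5, 7] / [2, 6, 9] / [3] / [8];  common shape = (4, 3, 1, 1)

Row-insert the values π_1, π_2, … into P one at a time, bumping the leftmost entry strictly greater than the inserted value down to the next row. The recording tableau Q records, in position (i, j), the step at which that cell was added to P.
  Insert 8 (step 1): P = [8];  Q = [1]
  Insert 4 (step 2): P = [4] / [8];  Q = [1] / [2]
  Insert 2 (step 3): P = [2] / [4] / [8];  Q = [1] / [2] / [3]
  Insert 3 (step 4): P = [2, 3] / [4] / [8];  Q = [1, 4] / [2] / [3]
  Insert 7 (step 5): P = [2, 3, 7] / [4] / [8];  Q = [1, 4, 5] / [2] / [3]
  Insert 5 (step 6): P = [2, 3, 5] / [4, 7] / [8];  Q = [1, 4, 5] / [2, 6] / [3]
  Insert 9 (step 7): P = [2, 3, 5, 9] / [4, 7] / [8];  Q = [1, 4, 5, 7] / [2, 6] / [3]
  Insert 1 (step 8): P = [1, 3, 5, 9] / [2, 7] / [4] / [8];  Q = [1, 4, 5, 7] / [2, 6] / [3] / [8]
  Insert 6 (step 9): P = [1, 3, 5, 6] / [2, 7, 9] / [4] / [8];  Q = [1, 4, 5, 7] / [2, 6, 9] / [3] / [8]
Final shape: (4, 3, 1, 1).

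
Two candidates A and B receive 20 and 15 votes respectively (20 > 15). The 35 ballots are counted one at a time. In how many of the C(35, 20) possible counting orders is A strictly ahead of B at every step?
Strict-lead orderings = 463991880

Total orderings of the 35 votes with 20 for A: C(35, 20) = 3247943160. By the Bertrand ballot formula (Cycle Lemma / reflection principle), the number of orderings in which A is strictly ahead of B throughout is (p − q)/(p + q) · C(p + q, p) = (20 − 15)/(20 + 15) · 3247943160 = 463991880.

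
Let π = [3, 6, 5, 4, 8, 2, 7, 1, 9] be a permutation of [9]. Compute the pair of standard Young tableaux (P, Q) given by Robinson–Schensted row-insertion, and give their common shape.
P = [1, 4, 7, 9] / [2, 8] / [3] / [5] / [6];  Q = [1, 2, 5, 9] / [3, 7] / [4] / [6] / [8];  common shape = (4, 2, 1, 1, 1)

Row-insert the values π_1, π_2, … into P one at a time, bumping the leftmost entry strictly greater than the inserted value down to the next row. The recording tableau Q records, in position (i, j), the step at which that cell was added to P.
  Insert 3 (step 1): P = [3];  Q = [1]
  Insert 6 (step 2): P = [3, 6];  Q = [1, 2]
  Insert 5 (step 3): P = [3, 5] / [6];  Q = [1, 2] / [3]
  Insert 4 (step 4): P = [3, 4] / [5] / [6];  Q = [1, 2] / [3] / [4]
  Insert 8 (step 5): P = [3, 4, 8] / [5] / [6];  Q = [1, 2, 5] / [3] / [4]
  Insert 2 (step 6): P = [2, 4, 8] / [3] / [5] / [6];  Q = [1, 2, 5] / [3] / [4] / [6]
  Insert 7 (step 7): P = [2, 4, 7] / [3, 8] / [5] / [6];  Q = [1, 2, 5] / [3, 7] / [4] / [6]
  Insert 1 (step 8): P = [1, 4, 7] / [2, 8] / [3] / [5] / [6];  Q = [1, 2, 5] / [3, 7] / [4] / [6] / [8]
  Insert 9 (step 9): P = [1, 4, 7, 9] / [2, 8] / [3] / [5] / [6];  Q = [1, 2, 5, 9] / [3, 7] / [4] / [6] / [8]
Final shape: (4, 2, 1, 1, 1).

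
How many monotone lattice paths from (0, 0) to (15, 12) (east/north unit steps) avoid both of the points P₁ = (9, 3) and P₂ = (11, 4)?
Number of paths = 15933785

Inclusion–exclusion. Total paths: C(27, 15) = 17383860. Through P₁: C(12, 9)·C(15, 6) = 1101100. Through P₂: C(15, 11)·C(12, 4) = 675675. Since P₁ is strictly southwest of P₂, a monotone path through both must visit P₁ then P₂; paths through both = C(12, 9)·C(3, 2)·C(12, 4) = 326700. Avoid both = 17383860 − 1101100 − 675675 + 326700 = 15933785.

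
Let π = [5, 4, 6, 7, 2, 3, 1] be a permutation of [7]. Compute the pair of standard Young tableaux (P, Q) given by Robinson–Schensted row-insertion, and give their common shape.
P = [1, 3, 7] / [2, 6] / [4] / [5];  Q = [1, 3, 4] / [2, 6] / [5] / [7];  common shape = (3, 2, 1, 1)

Row-insert the values π_1, π_2, … into P one at a time, bumping the leftmost entry strictly greater than the inserted value down to the next row. The recording tableau Q records, in position (i, j), the step at which that cell was added to P.
  Insert 5 (step 1): P = [5];  Q = [1]
  Insert 4 (step 2): P = [4] / [5];  Q = [1] / [2]
  Insert 6 (step 3): P = [4, 6] / [5];  Q = [1, 3] / [2]
  Insert 7 (step 4): P = [4, 6, 7] / [5];  Q = [1, 3, 4] / [2]
  Insert 2 (step 5): P = [2, 6, 7] / [4] / [5];  Q = [1, 3, 4] / [2] / [5]
  Insert 3 (step 6): P = [2, 3, 7] / [4, 6] / [5];  Q = [1, 3, 4] / [2, 6] / [5]
  Insert 1 (step 7): P = [1, 3, 7] / [2, 6] / [4] / [5];  Q = [1, 3, 4] / [2, 6] / [5] / [7]
Final shape: (3, 2, 1, 1).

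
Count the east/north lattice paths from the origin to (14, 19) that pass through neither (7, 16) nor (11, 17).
Number of paths = 586906410

Inclusion–exclusion. Total paths: C(33, 14) = 818809200. Through P₁: C(23, 7)·C(10, 7) = 29418840. Through P₂: C(28, 11)·C(5, 3) = 214741800. Since P₁ is strictly southwest of P₂, a monotone path through both must visit P₁ then P₂; paths through both = C(23, 7)·C(5, 4)·C(5, 3) = 12257850. Avoid both = 818809200 − 29418840 − 214741800 + 12257850 = 586906410.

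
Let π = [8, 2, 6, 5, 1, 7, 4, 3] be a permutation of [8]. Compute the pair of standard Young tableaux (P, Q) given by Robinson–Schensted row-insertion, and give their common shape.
P = [1, 3, 7] / [2, 4] / [5] / [6] / [8];  Q = [1, 3, 6] / [2, 7] / [4] / [5] / [8];  common shape = (3, 2, 1, 1, 1)

Row-insert the values π_1, π_2, … into P one at a time, bumping the leftmost entry strictly greater than the inserted value down to the next row. The recording tableau Q records, in position (i, j), the step at which that cell was added to P.
  Insert 8 (step 1): P = [8];  Q = [1]
  Insert 2 (step 2): P = [2] / [8];  Q = [1] / [2]
  Insert 6 (step 3): P = [2, 6] / [8];  Q = [1, 3] / [2]
  Insert 5 (step 4): P = [2, 5] / [6] / [8];  Q = [1, 3] / [2] / [4]
  Insert 1 (step 5): P = [1, 5] / [2] / [6] / [8];  Q = [1, 3] / [2] / [4] / [5]
  Insert 7 (step 6): P = [1, 5, 7] / [2] / [6] / [8];  Q = [1, 3, 6] / [2] / [4] / [5]
  Insert 4 (step 7): P = [1, 4, 7] / [2, 5] / [6] / [8];  Q = [1, 3, 6] / [2, 7] / [4] / [5]
  Insert 3 (step 8): P = [1, 3, 7] / [2, 4] / [5] / [6] / [8];  Q = [1, 3, 6] / [2, 7] / [4] / [5] / [8]
Final shape: (3, 2, 1, 1, 1).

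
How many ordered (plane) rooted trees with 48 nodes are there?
C_47 = 33868773757191046886429490

These ordered rooted trees are counted by the Catalan number C_n = (1/(n + 1)) · C(2n, n). For n = 47: C_47 = (1/48) · C(94, 47) = 1625701140345170250548615520/48 = 33868773757191046886429490.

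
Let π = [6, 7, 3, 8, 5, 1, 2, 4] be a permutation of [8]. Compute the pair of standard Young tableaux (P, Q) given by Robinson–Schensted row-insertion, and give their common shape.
P = [1, 2, 4] / [3, 5, 8] / [6, 7];  Q = [1, 2, 4] / [3, 5, 8] / [6, 7];  common shape = (3, 3, 2)

Row-insert the values π_1, π_2, … into P one at a time, bumping the leftmost entry strictly greater than the inserted value down to the next row. The recording tableau Q records, in position (i, j), the step at which that cell was added to P.
  Insert 6 (step 1): P = [6];  Q = [1]
  Insert 7 (step 2): P = [6, 7];  Q = [1, 2]
  Insert 3 (step 3): P = [3, 7] / [6];  Q = [1, 2] / [3]
  Insert 8 (step 4): P = [3, 7, 8] / [6];  Q = [1, 2, 4] / [3]
  Insert 5 (step 5): P = [3, 5, 8] / [6, 7];  Q = [1, 2, 4] / [3, 5]
  Insert 1 (step 6): P = [1, 5, 8] / [3, 7] / [6];  Q = [1, 2, 4] / [3, 5] / [6]
  Insert 2 (step 7): P = [1, 2, 8] / [3, 5] / [6, 7];  Q = [1, 2, 4] / [3, 5] / [6, 7]
  Insert 4 (step 8): P = [1, 2, 4] / [3, 5, 8] / [6, 7];  Q = [1, 2, 4] / [3, 5, 8] / [6, 7]
Final shape: (3, 3, 2).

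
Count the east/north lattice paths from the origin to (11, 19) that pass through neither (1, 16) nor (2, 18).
Number of paths = 54621048

Inclusion–exclusion. Total paths: C(30, 11) = 54627300. Through P₁: C(17, 1)·C(13, 10) = 4862. Through P₂: C(20, 2)·C(10, 9) = 1900. Since P₁ is strictly southwest of P₂, a monotone path through both must visit P₁ then P₂; paths through both = C(17, 1)·C(3, 1)·C(10, 9) = 510. Avoid both = 54627300 − 4862 − 1900 + 510 = 54621048.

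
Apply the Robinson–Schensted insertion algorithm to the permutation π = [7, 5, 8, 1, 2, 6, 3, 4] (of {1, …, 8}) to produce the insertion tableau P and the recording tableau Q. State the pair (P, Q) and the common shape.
P = [1, 2, 3, 4] / [5, 6] / [7, 8];  Q = [1, 3, 6, 8] / [2, 5] / [4, 7];  common shape = (4, 2, 2)

Row-insert the values π_1, π_2, … into P one at a time, bumping the leftmost entry strictly greater than the inserted value down to the next row. The recording tableau Q records, in position (i, j), the step at which that cell was added to P.
  Insert 7 (step 1): P = [7];  Q = [1]
  Insert 5 (step 2): P = [5] / [7];  Q = [1] / [2]
  Insert 8 (step 3): P = [5, 8] / [7];  Q = [1, 3] / [2]
  Insert 1 (step 4): P = [1, 8] / [5] / [7];  Q = [1, 3] / [2] / [4]
  Insert 2 (step 5): P = [1, 2] / [5, 8] / [7];  Q = [1, 3] / [2, 5] / [4]
  Insert 6 (step 6): P = [1, 2, 6] / [5, 8] / [7];  Q = [1, 3, 6] / [2, 5] / [4]
  Insert 3 (step 7): P = [1, 2, 3] / [5, 6] / [7, 8];  Q = [1, 3, 6] / [2, 5] / [4, 7]
  Insert 4 (step 8): P = [1, 2, 3, 4] / [5, 6] / [7, 8];  Q = [1, 3, 6, 8] / [2, 5] / [4, 7]
Final shape: (4, 2, 2).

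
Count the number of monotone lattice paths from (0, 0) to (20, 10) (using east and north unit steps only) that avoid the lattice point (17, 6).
Number of paths = 26511870

Total paths from (0, 0) to (20, 10): C(30, 20) = 30045015. Paths through (17, 6): (paths (0, 0) → (17, 6)) × (paths (17, 6) → (20, 10)) = C(23, 17) · C(7, 3) = 100947 · 35 = 3533145. Avoidance count = 30045015 − 3533145 = 26511870.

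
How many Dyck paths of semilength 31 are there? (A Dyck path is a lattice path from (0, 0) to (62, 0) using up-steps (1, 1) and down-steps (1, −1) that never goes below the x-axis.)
C_31 = 14544636039226909

These Dyck paths are counted by the Catalan number C_n = (1/(n + 1)) · C(2n, n). For n = 31: C_31 = (1/32) · C(62, 31) = 465428353255261088/32 = 14544636039226909.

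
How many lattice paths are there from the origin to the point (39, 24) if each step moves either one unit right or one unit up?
Number of paths = 156655690918541325

A monotone lattice path from (0, 0) to (39, 24) consists of 39 east steps and 24 north steps in some order, so it is determined by which 39 of the 63 steps are east. The count is C(63, 39) = 156655690918541325.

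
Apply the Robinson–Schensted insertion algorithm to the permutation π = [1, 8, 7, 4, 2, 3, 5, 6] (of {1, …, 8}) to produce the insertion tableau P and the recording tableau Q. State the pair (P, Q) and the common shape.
P = [1, 2, 3, 5, 6] / [4] / [7] / [8];  Q = [1, 2, 6, 7, 8] / [3] / [4] / [5];  common shape = (5, 1, 1, 1)

Row-insert the values π_1, π_2, … into P one at a time, bumping the leftmost entry strictly greater than the inserted value down to the next row. The recording tableau Q records, in position (i, j), the step at which that cell was added to P.
  Insert 1 (step 1): P = [1];  Q = [1]
  Insert 8 (step 2): P = [1, 8];  Q = [1, 2]
  Insert 7 (step 3): P = [1, 7] / [8];  Q = [1, 2] / [3]
  Insert 4 (step 4): P = [1, 4] / [7] / [8];  Q = [1, 2] / [3] / [4]
  Insert 2 (step 5): P = [1, 2] / [4] / [7] / [8];  Q = [1, 2] / [3] / [4] / [5]
  Insert 3 (step 6): P = [1, 2, 3] / [4] / [7] / [8];  Q = [1, 2, 6] / [3] / [4] / [5]
  Insert 5 (step 7): P = [1, 2, 3, 5] / [4] / [7] / [8];  Q = [1, 2, 6, 7] / [3] / [4] / [5]
  Insert 6 (step 8): P = [1, 2, 3, 5, 6] / [4] / [7] / [8];  Q = [1, 2, 6, 7, 8] / [3] / [4] / [5]
Final shape: (5, 1, 1, 1).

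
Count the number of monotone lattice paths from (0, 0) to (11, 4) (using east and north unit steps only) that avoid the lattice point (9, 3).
Number of paths = 705

Total paths from (0, 0) to (11, 4): C(15, 11) = 1365. Paths through (9, 3): (paths (0, 0) → (9, 3)) × (paths (9, 3) → (11, 4)) = C(12, 9) · C(3, 2) = 220 · 3 = 660. Avoidance count = 1365 − 660 = 705.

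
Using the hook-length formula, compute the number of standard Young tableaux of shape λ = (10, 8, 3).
# SYT of shape (10, 8, 3) = 7936110

Hook-length formula: f^λ = n! / Π hook(c), product over all cells c of the Young diagram. For λ = (10, 8, 3), n = 21 boxes. Hook lengths by row (left-to-right, top-to-bottom): [12, 11, 10, 8, 7, 6, 5, 4, 2, 1]; [9, 8, 7, 5, 4, 3, 2, 1]; [3, 2, 1]. Product of hooks = 6437781504000. So f^λ = 21! / 6437781504000 = 51090942171709440000 / 6437781504000 = 7936110.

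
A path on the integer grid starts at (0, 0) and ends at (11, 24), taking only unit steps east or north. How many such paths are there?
Number of paths = 417225900

A monotone lattice path from (0, 0) to (11, 24) consists of 11 east steps and 24 north steps in some order, so it is determined by which 11 of the 35 steps are east. The count is C(35, 11) = 417225900.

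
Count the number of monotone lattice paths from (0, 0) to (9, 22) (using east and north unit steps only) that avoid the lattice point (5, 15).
Number of paths = 15043755

Total paths from (0, 0) to (9, 22): C(31, 9) = 20160075. Paths through (5, 15): (paths (0, 0) → (5, 15)) × (paths (5, 15) → (9, 22)) = C(20, 5) · C(11, 4) = 15504 · 330 = 5116320. Avoidance count = 20160075 − 5116320 = 15043755.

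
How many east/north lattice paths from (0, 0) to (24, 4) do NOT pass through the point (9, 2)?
Number of paths = 12995

Total paths from (0, 0) to (24, 4): C(28, 24) = 20475. Paths through (9, 2): (paths (0, 0) → (9, 2)) × (paths (9, 2) → (24, 4)) = C(11, 9) · C(17, 15) = 55 · 136 = 7480. Avoidance count = 20475 − 7480 = 12995.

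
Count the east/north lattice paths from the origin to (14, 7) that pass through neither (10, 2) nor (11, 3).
Number of paths = 99844

Inclusion–exclusion. Total paths: C(21, 14) = 116280. Through P₁: C(12, 10)·C(9, 4) = 8316. Through P₂: C(14, 11)·C(7, 3) = 12740. Since P₁ is strictly southwest of P₂, a monotone path through both must visit P₁ then P₂; paths through both = C(12, 10)·C(2, 1)·C(7, 3) = 4620. Avoid both = 116280 − 8316 − 12740 + 4620 = 99844.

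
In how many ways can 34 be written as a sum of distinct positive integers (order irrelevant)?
q(34) = 512

A partition into distinct parts is a strictly decreasing sequence summing to n. The recurrence d(n, m) = d(n, m−1) + d(n−m, m−1) (use part m at most once) with q(n) = d(n, n) gives q(34) = 512. (Euler's theorem: # distinct-part partitions = # odd-part partitions.)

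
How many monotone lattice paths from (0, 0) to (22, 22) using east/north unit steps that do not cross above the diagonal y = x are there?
C_22 = 91482563640

These NE paths below the diagonal are counted by the Catalan number C_n = (1/(n + 1)) · C(2n, n). For n = 22: C_22 = (1/23) · C(44, 22) = 2104098963720/23 = 91482563640.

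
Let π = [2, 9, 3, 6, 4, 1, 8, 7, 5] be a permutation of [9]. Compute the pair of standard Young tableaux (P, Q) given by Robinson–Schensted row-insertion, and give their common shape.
P = [1, 3, 4, 5] / [2, 7] / [6, 8] / [9];  Q = [1, 2, 4, 7] / [3, 8] / [5, 9] / [6];  common shape = (4, 2, 2, 1)

Row-insert the values π_1, π_2, … into P one at a time, bumping the leftmost entry strictly greater than the inserted value down to the next row. The recording tableau Q records, in position (i, j), the step at which that cell was added to P.
  Insert 2 (step 1): P = [2];  Q = [1]
  Insert 9 (step 2): P = [2, 9];  Q = [1, 2]
  Insert 3 (step 3): P = [2, 3] / [9];  Q = [1, 2] / [3]
  Insert 6 (step 4): P = [2, 3, 6] / [9];  Q = [1, 2, 4] / [3]
  Insert 4 (step 5): P = [2, 3, 4] / [6] / [9];  Q = [1, 2, 4] / [3] / [5]
  Insert 1 (step 6): P = [1, 3, 4] / [2] / [6] / [9];  Q = [1, 2, 4] / [3] / [5] / [6]
  Insert 8 (step 7): P = [1, 3, 4, 8] / [2] / [6] / [9];  Q = [1, 2, 4, 7] / [3] / [5] / [6]
  Insert 7 (step 8): P = [1, 3, 4, 7] / [2, 8] / [6] / [9];  Q = [1, 2, 4, 7] / [3, 8] / [5] / [6]
  Insert 5 (step 9): P = [1, 3, 4, 5] / [2, 7] / [6, 8] / [9];  Q = [1, 2, 4, 7] / [3, 8] / [5, 9] / [6]
Final shape: (4, 2, 2, 1).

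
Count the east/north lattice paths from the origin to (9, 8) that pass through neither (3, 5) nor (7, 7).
Number of paths = 11830

Inclusion–exclusion. Total paths: C(17, 9) = 24310. Through P₁: C(8, 3)·C(9, 6) = 4704. Through P₂: C(14, 7)·C(3, 2) = 10296. Since P₁ is strictly southwest of P₂, a monotone path through both must visit P₁ then P₂; paths through both = C(8, 3)·C(6, 4)·C(3, 2) = 2520. Avoid both = 24310 − 4704 − 10296 + 2520 = 11830.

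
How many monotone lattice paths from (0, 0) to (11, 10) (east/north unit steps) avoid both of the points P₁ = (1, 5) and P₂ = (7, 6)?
Number of paths = 217518

Inclusion–exclusion. Total paths: C(21, 11) = 352716. Through P₁: C(6, 1)·C(15, 10) = 18018. Through P₂: C(13, 7)·C(8, 4) = 120120. Since P₁ is strictly southwest of P₂, a monotone path through both must visit P₁ then P₂; paths through both = C(6, 1)·C(7, 6)·C(8, 4) = 2940. Avoid both = 352716 − 18018 − 120120 + 2940 = 217518.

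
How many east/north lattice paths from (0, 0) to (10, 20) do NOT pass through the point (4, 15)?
Number of paths = 28254303

Total paths from (0, 0) to (10, 20): C(30, 10) = 30045015. Paths through (4, 15): (paths (0, 0) → (4, 15)) × (paths (4, 15) → (10, 20)) = C(19, 4) · C(11, 6) = 3876 · 462 = 1790712. Avoidance count = 30045015 − 1790712 = 28254303.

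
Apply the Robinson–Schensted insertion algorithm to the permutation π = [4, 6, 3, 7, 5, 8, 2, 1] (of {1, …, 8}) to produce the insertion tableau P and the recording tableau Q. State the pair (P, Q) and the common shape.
P = [1, 5, 7, 8] / [2, 6] / [3] / [4];  Q = [1, 2, 4, 6] / [3, 5] / [7] / [8];  common shape = (4, 2, 1, 1)

Row-insert the values π_1, π_2, … into P one at a time, bumping the leftmost entry strictly greater than the inserted value down to the next row. The recording tableau Q records, in position (i, j), the step at which that cell was added to P.
  Insert 4 (step 1): P = [4];  Q = [1]
  Insert 6 (step 2): P = [4, 6];  Q = [1, 2]
  Insert 3 (step 3): P = [3, 6] / [4];  Q = [1, 2] / [3]
  Insert 7 (step 4): P = [3, 6, 7] / [4];  Q = [1, 2, 4] / [3]
  Insert 5 (step 5): P = [3, 5, 7] / [4, 6];  Q = [1, 2, 4] / [3, 5]
  Insert 8 (step 6): P = [3, 5, 7, 8] / [4, 6];  Q = [1, 2, 4, 6] / [3, 5]
  Insert 2 (step 7): P = [2, 5, 7, 8] / [3, 6] / [4];  Q = [1, 2, 4, 6] / [3, 5] / [7]
  Insert 1 (step 8): P = [1, 5, 7, 8] / [2, 6] / [3] / [4];  Q = [1, 2, 4, 6] / [3, 5] / [7] / [8]
Final shape: (4, 2, 1, 1).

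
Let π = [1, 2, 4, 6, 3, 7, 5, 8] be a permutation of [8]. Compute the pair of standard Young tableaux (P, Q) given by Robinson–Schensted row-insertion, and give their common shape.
P = [1, 2, 3, 5, 7, 8] / [4, 6];  Q = [1, 2, 3, 4, 6, 8] / [5, 7];  common shape = (6, 2)

Row-insert the values π_1, π_2, … into P one at a time, bumping the leftmost entry strictly greater than the inserted value down to the next row. The recording tableau Q records, in position (i, j), the step at which that cell was added to P.
  Insert 1 (step 1): P = [1];  Q = [1]
  Insert 2 (step 2): P = [1, 2];  Q = [1, 2]
  Insert 4 (step 3): P = [1, 2, 4];  Q = [1, 2, 3]
  Insert 6 (step 4): P = [1, 2, 4, 6];  Q = [1, 2, 3, 4]
  Insert 3 (step 5): P = [1, 2, 3, 6] / [4];  Q = [1, 2, 3, 4] / [5]
  Insert 7 (step 6): P = [1, 2, 3, 6, 7] / [4];  Q = [1, 2, 3, 4, 6] / [5]
  Insert 5 (step 7): P = [1, 2, 3, 5, 7] / [4, 6];  Q = [1, 2, 3, 4, 6] / [5, 7]
  Insert 8 (step 8): P = [1, 2, 3, 5, 7, 8] / [4, 6];  Q = [1, 2, 3, 4, 6, 8] / [5, 7]
Final shape: (6, 2).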